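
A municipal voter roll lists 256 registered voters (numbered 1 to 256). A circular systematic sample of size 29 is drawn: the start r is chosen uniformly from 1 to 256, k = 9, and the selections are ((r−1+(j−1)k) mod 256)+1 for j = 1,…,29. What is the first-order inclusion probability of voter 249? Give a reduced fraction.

For each position j, as r ranges over 1…256 the j-th selection hits every voter exactly once, so voter 249 is selected for exactly 29 of the 256 starts.
Inclusion probability = 29/256.

29/256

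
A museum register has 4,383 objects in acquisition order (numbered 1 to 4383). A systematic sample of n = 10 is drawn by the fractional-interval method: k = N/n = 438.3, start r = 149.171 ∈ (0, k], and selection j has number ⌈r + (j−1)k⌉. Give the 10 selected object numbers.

j=1: r + 0k = 149.171 → ⌈·⌉ = 150
j=2: r + 1k = 587.471 → ⌈·⌉ = 588
j=3: r + 2k = 1025.771 → ⌈·⌉ = 1026
j=4: r + 3k = 1464.071 → ⌈·⌉ = 1465
j=5: r + 4k = 1902.371 → ⌈·⌉ = 1903
j=6: r + 5k = 2340.671 → ⌈·⌉ = 2341
j=7: r + 6k = 2778.971 → ⌈·⌉ = 2779
j=8: r + 7k = 3217.271 → ⌈·⌉ = 3218
j=9: r + 8k = 3655.571 → ⌈·⌉ = 3656
j=10: r + 9k = 4093.871 → ⌈·⌉ = 4094

150, 588, 1026, 1465, 1903, 2341, 2779, 3218, 3656, 4094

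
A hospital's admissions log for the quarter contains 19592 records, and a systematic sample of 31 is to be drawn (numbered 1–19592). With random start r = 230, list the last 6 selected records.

k = N/n = 19592/31 = 632
26th selection = 230 + 25×632 = 16030
27th: 16030 + 632 = 16662
28th: 16662 + 632 = 17294
29th: 17294 + 632 = 17926
30th: 17926 + 632 = 18558
31st: 18558 + 632 = 19190

16030, 16662, 17294, 17926, 18558, 19190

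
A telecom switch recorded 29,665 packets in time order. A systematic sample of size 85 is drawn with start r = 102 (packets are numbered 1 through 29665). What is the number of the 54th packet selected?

k = 29665/85 = 349
54th selection = r + (54−1)·k = 102 + 53×349 = 102 + 18497 = 18599

18599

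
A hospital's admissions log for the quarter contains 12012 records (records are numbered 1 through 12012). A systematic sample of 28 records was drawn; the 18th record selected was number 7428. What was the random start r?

k = 12012/28 = 429
r = 7428 − (18−1)×429 = 7428 − 7293 = 135

135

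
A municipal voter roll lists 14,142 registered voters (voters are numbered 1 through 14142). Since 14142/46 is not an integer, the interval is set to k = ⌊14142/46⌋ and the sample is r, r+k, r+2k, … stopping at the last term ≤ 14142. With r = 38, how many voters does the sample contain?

k = ⌊14142/46⌋ = 307
Achieved size = ⌊(14142 − 38)/307⌋ + 1 = ⌊14104/307⌋ + 1 = 45 + 1 = 46
(last selection: 38 + 45×307 = 13853 ≤ 14142; next would be 14160 > 14142)

46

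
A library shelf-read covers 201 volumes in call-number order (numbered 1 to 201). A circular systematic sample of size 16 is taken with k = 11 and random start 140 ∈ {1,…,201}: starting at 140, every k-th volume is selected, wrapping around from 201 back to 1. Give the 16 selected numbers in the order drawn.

Selection 1: 140
Selection 2: 140 + 11 = 151
Selection 3: 151 + 11 = 162
Selection 4: 162 + 11 = 173
Selection 5: 173 + 11 = 184
Selection 6: 184 + 11 = 195
Selection 7: 195 + 11 = 206 → 206 − 201 = 5
Selection 8: 5 + 11 = 16
Selection 9: 16 + 11 = 27
Selection 10: 27 + 11 = 38
Selection 11: 38 + 11 = 49
Selection 12: 49 + 11 = 60
Selection 13: 60 + 11 = 71
Selection 14: 71 + 11 = 82
Selection 15: 82 + 11 = 93
Selection 16: 93 + 11 = 104

140, 151, 162, 173, 184, 195, 5, 16, 27, 38, 49, 60, 71, 82, 93, 104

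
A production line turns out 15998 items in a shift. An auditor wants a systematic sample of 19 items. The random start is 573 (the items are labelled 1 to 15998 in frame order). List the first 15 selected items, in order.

573, 1415, 2257, 3099, 3941, 4783, 5625, 6467, 7309, 8151, 8993, 9835, 10677, 11519, 12361

k = N/n = 15998/19 = 842
item 1: 573
item 2: 573 + 842 = 1415
item 3: 1415 + 842 = 2257
item 4: 2257 + 842 = 3099
item 5: 3099 + 842 = 3941
item 6: 3941 + 842 = 4783
item 7: 4783 + 842 = 5625
item 8: 5625 + 842 = 6467
item 9: 6467 + 842 = 7309
item 10: 7309 + 842 = 8151
item 11: 8151 + 842 = 8993
item 12: 8993 + 842 = 9835
item 13: 9835 + 842 = 10677
item 14: 10677 + 842 = 11519
item 15: 11519 + 842 = 12361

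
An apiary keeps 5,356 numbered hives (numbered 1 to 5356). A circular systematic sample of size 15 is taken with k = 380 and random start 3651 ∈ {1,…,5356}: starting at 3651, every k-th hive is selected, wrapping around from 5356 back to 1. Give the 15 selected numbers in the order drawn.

Selection 1: 3651
Selection 2: 3651 + 380 = 4031
Selection 3: 4031 + 380 = 4411
Selection 4: 4411 + 380 = 4791
Selection 5: 4791 + 380 = 5171
Selection 6: 5171 + 380 = 5551 → 5551 − 5356 = 195
Selection 7: 195 + 380 = 575
Selection 8: 575 + 380 = 955
Selection 9: 955 + 380 = 1335
Selection 10: 1335 + 380 = 1715
Selection 11: 1715 + 380 = 2095
Selection 12: 2095 + 380 = 2475
Selection 13: 2475 + 380 = 2855
Selection 14: 2855 + 380 = 3235
Selection 15: 3235 + 380 = 3615

3651, 4031, 4411, 4791, 5171, 195, 575, 955, 1335, 1715, 2095, 2475, 2855, 3235, 3615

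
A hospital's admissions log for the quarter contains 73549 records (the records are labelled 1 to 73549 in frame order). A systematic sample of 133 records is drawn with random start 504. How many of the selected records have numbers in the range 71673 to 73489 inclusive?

3

k = 73549/133 = 553
First selection ≥ 71673: 504 + ⌈(71673−504)/553⌉·553 = 504 + 129×553 = 71841
Last selection ≤ 73489: 504 + ⌊(73489−504)/553⌋·553 = 504 + 131×553 = 72947
Count = 131 − 129 + 1 = 3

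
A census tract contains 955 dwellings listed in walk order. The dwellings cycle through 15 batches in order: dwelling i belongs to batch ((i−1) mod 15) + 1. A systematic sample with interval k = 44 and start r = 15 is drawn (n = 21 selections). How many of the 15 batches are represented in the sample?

15

Consecutive selections differ by k = 44, so their batch numbers differ by 44 mod 15 = 14.
gcd(44, 15) = 1, so the sample visits 15/1 = 15 distinct residues mod 15.
Start 15 is batch 15; the batches hit are 1, 2, 3, 4, 5, 6, 7, 8, 9, 10, 11, 12, 13, 14, 15.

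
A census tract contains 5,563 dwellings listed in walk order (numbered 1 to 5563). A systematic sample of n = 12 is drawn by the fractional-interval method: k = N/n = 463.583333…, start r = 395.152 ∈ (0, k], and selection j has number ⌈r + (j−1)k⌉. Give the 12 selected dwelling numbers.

j=1: r + 0k = 395.152 → ⌈·⌉ = 396
j=2: r + 1k = 858.735333… → ⌈·⌉ = 859
j=3: r + 2k = 1322.318666… → ⌈·⌉ = 1323
j=4: r + 3k = 1785.902 → ⌈·⌉ = 1786
j=5: r + 4k = 2249.485333… → ⌈·⌉ = 2250
j=6: r + 5k = 2713.068666… → ⌈·⌉ = 2714
j=7: r + 6k = 3176.652 → ⌈·⌉ = 3177
j=8: r + 7k = 3640.235333… → ⌈·⌉ = 3641
j=9: r + 8k = 4103.818666… → ⌈·⌉ = 4104
j=10: r + 9k = 4567.402 → ⌈·⌉ = 4568
j=11: r + 10k = 5030.985333… → ⌈·⌉ = 5031
j=12: r + 11k = 5494.568666… → ⌈·⌉ = 5495

396, 859, 1323, 1786, 2250, 2714, 3177, 3641, 4104, 4568, 5031, 5495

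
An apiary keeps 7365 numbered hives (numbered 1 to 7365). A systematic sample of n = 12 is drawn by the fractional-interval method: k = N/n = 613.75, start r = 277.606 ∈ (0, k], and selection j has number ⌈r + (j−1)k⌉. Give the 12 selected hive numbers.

278, 892, 1506, 2119, 2733, 3347, 3961, 4574, 5188, 5802, 6416, 7029

j=1: r + 0k = 277.606 → ⌈·⌉ = 278
j=2: r + 1k = 891.356 → ⌈·⌉ = 892
j=3: r + 2k = 1505.106 → ⌈·⌉ = 1506
j=4: r + 3k = 2118.856 → ⌈·⌉ = 2119
j=5: r + 4k = 2732.606 → ⌈·⌉ = 2733
j=6: r + 5k = 3346.356 → ⌈·⌉ = 3347
j=7: r + 6k = 3960.106 → ⌈·⌉ = 3961
j=8: r + 7k = 4573.856 → ⌈·⌉ = 4574
j=9: r + 8k = 5187.606 → ⌈·⌉ = 5188
j=10: r + 9k = 5801.356 → ⌈·⌉ = 5802
j=11: r + 10k = 6415.106 → ⌈·⌉ = 6416
j=12: r + 11k = 7028.856 → ⌈·⌉ = 7029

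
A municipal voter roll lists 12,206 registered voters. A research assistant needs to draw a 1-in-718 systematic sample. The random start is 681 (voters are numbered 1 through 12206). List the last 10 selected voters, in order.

5707, 6425, 7143, 7861, 8579, 9297, 10015, 10733, 11451, 12169

8th selection = 681 + 7×718 = 5707
9th: 5707 + 718 = 6425
10th: 6425 + 718 = 7143
11th: 7143 + 718 = 7861
12th: 7861 + 718 = 8579
13th: 8579 + 718 = 9297
14th: 9297 + 718 = 10015
15th: 10015 + 718 = 10733
16th: 10733 + 718 = 11451
17th: 11451 + 718 = 12169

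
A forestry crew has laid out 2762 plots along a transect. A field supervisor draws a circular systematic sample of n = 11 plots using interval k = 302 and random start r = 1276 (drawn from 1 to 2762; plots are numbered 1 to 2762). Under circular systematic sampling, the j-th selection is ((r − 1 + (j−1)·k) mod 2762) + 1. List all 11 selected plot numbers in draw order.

Selection 1: 1276
Selection 2: 1276 + 302 = 1578
Selection 3: 1578 + 302 = 1880
Selection 4: 1880 + 302 = 2182
Selection 5: 2182 + 302 = 2484
Selection 6: 2484 + 302 = 2786 → 2786 − 2762 = 24
Selection 7: 24 + 302 = 326
Selection 8: 326 + 302 = 628
Selection 9: 628 + 302 = 930
Selection 10: 930 + 302 = 1232
Selection 11: 1232 + 302 = 1534

1276, 1578, 1880, 2182, 2484, 24, 326, 628, 930, 1232, 1534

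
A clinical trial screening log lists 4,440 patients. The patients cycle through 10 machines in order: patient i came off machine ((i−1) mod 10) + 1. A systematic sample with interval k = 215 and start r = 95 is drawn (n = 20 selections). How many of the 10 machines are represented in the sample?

Consecutive selections differ by k = 215, so their machine numbers differ by 215 mod 10 = 5.
gcd(215, 10) = 5, so the sample visits 10/5 = 2 distinct residues mod 10.
Start 95 is machine 5; the machines hit are 5, 10.

2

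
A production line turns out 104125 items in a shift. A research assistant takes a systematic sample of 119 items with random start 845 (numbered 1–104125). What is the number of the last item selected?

k = 104125/119 = 875
119th selection = r + (119−1)·k = 845 + 118×875 = 845 + 103250 = 104095

104095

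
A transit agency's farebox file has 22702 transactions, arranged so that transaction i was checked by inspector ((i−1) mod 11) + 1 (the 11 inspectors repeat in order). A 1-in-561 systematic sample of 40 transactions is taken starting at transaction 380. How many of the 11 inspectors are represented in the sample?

Consecutive selections differ by k = 561, so their inspector numbers differ by 561 mod 11 = 0.
gcd(561, 11) = 11, so the sample visits 11/11 = 1 distinct residues mod 11.
Start 380 is inspector 6; the inspectors hit are 6.

1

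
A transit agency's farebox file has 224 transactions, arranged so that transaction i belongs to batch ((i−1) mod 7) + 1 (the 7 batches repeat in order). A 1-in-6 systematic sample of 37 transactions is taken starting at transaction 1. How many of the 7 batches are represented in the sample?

Consecutive selections differ by k = 6, so their batch numbers differ by 6 mod 7 = 6.
gcd(6, 7) = 1, so the sample visits 7/1 = 7 distinct residues mod 7.
Start 1 is batch 1; the batches hit are 1, 2, 3, 4, 5, 6, 7.

7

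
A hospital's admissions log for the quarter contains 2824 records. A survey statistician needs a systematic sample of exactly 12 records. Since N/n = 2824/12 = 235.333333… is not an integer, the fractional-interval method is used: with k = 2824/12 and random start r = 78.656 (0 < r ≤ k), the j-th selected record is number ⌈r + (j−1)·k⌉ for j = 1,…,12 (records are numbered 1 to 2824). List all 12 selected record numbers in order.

79, 314, 550, 785, 1020, 1256, 1491, 1726, 1962, 2197, 2432, 2668

j=1: r + 0k = 78.656 → ⌈·⌉ = 79
j=2: r + 1k = 313.989333… → ⌈·⌉ = 314
j=3: r + 2k = 549.322666… → ⌈·⌉ = 550
j=4: r + 3k = 784.656 → ⌈·⌉ = 785
j=5: r + 4k = 1019.989333… → ⌈·⌉ = 1020
j=6: r + 5k = 1255.322666… → ⌈·⌉ = 1256
j=7: r + 6k = 1490.656 → ⌈·⌉ = 1491
j=8: r + 7k = 1725.989333… → ⌈·⌉ = 1726
j=9: r + 8k = 1961.322666… → ⌈·⌉ = 1962
j=10: r + 9k = 2196.656 → ⌈·⌉ = 2197
j=11: r + 10k = 2431.989333… → ⌈·⌉ = 2432
j=12: r + 11k = 2667.322666… → ⌈·⌉ = 2668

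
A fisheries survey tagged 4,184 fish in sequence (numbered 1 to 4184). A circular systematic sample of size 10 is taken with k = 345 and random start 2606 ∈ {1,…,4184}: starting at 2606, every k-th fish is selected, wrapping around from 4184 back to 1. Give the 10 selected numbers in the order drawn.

Selection 1: 2606
Selection 2: 2606 + 345 = 2951
Selection 3: 2951 + 345 = 3296
Selection 4: 3296 + 345 = 3641
Selection 5: 3641 + 345 = 3986
Selection 6: 3986 + 345 = 4331 → 4331 − 4184 = 147
Selection 7: 147 + 345 = 492
Selection 8: 492 + 345 = 837
Selection 9: 837 + 345 = 1182
Selection 10: 1182 + 345 = 1527

2606, 2951, 3296, 3641, 3986, 147, 492, 837, 1182, 1527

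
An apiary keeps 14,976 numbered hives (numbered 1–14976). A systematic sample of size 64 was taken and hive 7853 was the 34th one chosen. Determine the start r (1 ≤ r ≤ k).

k = 14976/64 = 234
r = 7853 − (34−1)×234 = 7853 − 7722 = 131

131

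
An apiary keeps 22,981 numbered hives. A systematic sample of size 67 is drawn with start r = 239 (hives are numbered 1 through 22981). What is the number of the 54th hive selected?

k = 22981/67 = 343
54th selection = r + (54−1)·k = 239 + 53×343 = 239 + 18179 = 18418

18418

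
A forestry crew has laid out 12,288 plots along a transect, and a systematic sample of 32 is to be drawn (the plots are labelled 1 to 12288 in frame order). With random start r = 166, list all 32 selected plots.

166, 550, 934, 1318, 1702, 2086, 2470, 2854, 3238, 3622, 4006, 4390, 4774, 5158, 5542, 5926, 6310, 6694, 7078, 7462, 7846, 8230, 8614, 8998, 9382, 9766, 10150, 10534, 10918, 11302, 11686, 12070

k = N/n = 12288/32 = 384
plot 1: 166
plot 2: 166 + 384 = 550
plot 3: 550 + 384 = 934
plot 4: 934 + 384 = 1318
plot 5: 1318 + 384 = 1702
plot 6: 1702 + 384 = 2086
plot 7: 2086 + 384 = 2470
plot 8: 2470 + 384 = 2854
plot 9: 2854 + 384 = 3238
plot 10: 3238 + 384 = 3622
plot 11: 3622 + 384 = 4006
plot 12: 4006 + 384 = 4390
plot 13: 4390 + 384 = 4774
plot 14: 4774 + 384 = 5158
plot 15: 5158 + 384 = 5542
plot 16: 5542 + 384 = 5926
plot 17: 5926 + 384 = 6310
plot 18: 6310 + 384 = 6694
plot 19: 6694 + 384 = 7078
plot 20: 7078 + 384 = 7462
plot 21: 7462 + 384 = 7846
plot 22: 7846 + 384 = 8230
plot 23: 8230 + 384 = 8614
plot 24: 8614 + 384 = 8998
plot 25: 8998 + 384 = 9382
plot 26: 9382 + 384 = 9766
plot 27: 9766 + 384 = 10150
plot 28: 10150 + 384 = 10534
plot 29: 10534 + 384 = 10918
plot 30: 10918 + 384 = 11302
plot 31: 11302 + 384 = 11686
plot 32: 11686 + 384 = 12070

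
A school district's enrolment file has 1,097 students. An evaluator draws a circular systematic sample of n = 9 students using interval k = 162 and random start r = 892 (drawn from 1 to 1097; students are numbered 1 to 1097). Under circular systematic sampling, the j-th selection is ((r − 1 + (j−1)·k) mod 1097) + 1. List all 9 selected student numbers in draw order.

892, 1054, 119, 281, 443, 605, 767, 929, 1091

Selection 1: 892
Selection 2: 892 + 162 = 1054
Selection 3: 1054 + 162 = 1216 → 1216 − 1097 = 119
Selection 4: 119 + 162 = 281
Selection 5: 281 + 162 = 443
Selection 6: 443 + 162 = 605
Selection 7: 605 + 162 = 767
Selection 8: 767 + 162 = 929
Selection 9: 929 + 162 = 1091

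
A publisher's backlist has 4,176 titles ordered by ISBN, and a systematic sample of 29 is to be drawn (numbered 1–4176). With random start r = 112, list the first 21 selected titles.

k = N/n = 4176/29 = 144
title 1: 112
title 2: 112 + 144 = 256
title 3: 256 + 144 = 400
title 4: 400 + 144 = 544
title 5: 544 + 144 = 688
title 6: 688 + 144 = 832
title 7: 832 + 144 = 976
title 8: 976 + 144 = 1120
title 9: 1120 + 144 = 1264
title 10: 1264 + 144 = 1408
title 11: 1408 + 144 = 1552
title 12: 1552 + 144 = 1696
title 13: 1696 + 144 = 1840
title 14: 1840 + 144 = 1984
title 15: 1984 + 144 = 2128
title 16: 2128 + 144 = 2272
title 17: 2272 + 144 = 2416
title 18: 2416 + 144 = 2560
title 19: 2560 + 144 = 2704
title 20: 2704 + 144 = 2848
title 21: 2848 + 144 = 2992

112, 256, 400, 544, 688, 832, 976, 1120, 1264, 1408, 1552, 1696, 1840, 1984, 2128, 2272, 2416, 2560, 2704, 2848, 2992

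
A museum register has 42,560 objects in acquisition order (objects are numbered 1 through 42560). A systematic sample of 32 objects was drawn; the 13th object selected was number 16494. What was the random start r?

534

k = 42560/32 = 1330
r = 16494 − (13−1)×1330 = 16494 − 15960 = 534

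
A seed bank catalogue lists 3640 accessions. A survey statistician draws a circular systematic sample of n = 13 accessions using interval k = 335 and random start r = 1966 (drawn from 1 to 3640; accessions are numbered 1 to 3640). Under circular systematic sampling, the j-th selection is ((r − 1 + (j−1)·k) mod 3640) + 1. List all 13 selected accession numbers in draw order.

1966, 2301, 2636, 2971, 3306, 1, 336, 671, 1006, 1341, 1676, 2011, 2346

Selection 1: 1966
Selection 2: 1966 + 335 = 2301
Selection 3: 2301 + 335 = 2636
Selection 4: 2636 + 335 = 2971
Selection 5: 2971 + 335 = 3306
Selection 6: 3306 + 335 = 3641 → 3641 − 3640 = 1
Selection 7: 1 + 335 = 336
Selection 8: 336 + 335 = 671
Selection 9: 671 + 335 = 1006
Selection 10: 1006 + 335 = 1341
Selection 11: 1341 + 335 = 1676
Selection 12: 1676 + 335 = 2011
Selection 13: 2011 + 335 = 2346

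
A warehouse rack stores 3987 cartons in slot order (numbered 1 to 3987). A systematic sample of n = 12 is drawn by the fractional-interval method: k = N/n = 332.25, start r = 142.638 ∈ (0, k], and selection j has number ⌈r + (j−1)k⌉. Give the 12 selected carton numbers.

143, 475, 808, 1140, 1472, 1804, 2137, 2469, 2801, 3133, 3466, 3798

j=1: r + 0k = 142.638 → ⌈·⌉ = 143
j=2: r + 1k = 474.888 → ⌈·⌉ = 475
j=3: r + 2k = 807.138 → ⌈·⌉ = 808
j=4: r + 3k = 1139.388 → ⌈·⌉ = 1140
j=5: r + 4k = 1471.638 → ⌈·⌉ = 1472
j=6: r + 5k = 1803.888 → ⌈·⌉ = 1804
j=7: r + 6k = 2136.138 → ⌈·⌉ = 2137
j=8: r + 7k = 2468.388 → ⌈·⌉ = 2469
j=9: r + 8k = 2800.638 → ⌈·⌉ = 2801
j=10: r + 9k = 3132.888 → ⌈·⌉ = 3133
j=11: r + 10k = 3465.138 → ⌈·⌉ = 3466
j=12: r + 11k = 3797.388 → ⌈·⌉ = 3798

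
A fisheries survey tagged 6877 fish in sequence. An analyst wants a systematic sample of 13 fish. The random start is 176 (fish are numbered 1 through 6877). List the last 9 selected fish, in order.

k = N/n = 6877/13 = 529
5th selection = 176 + 4×529 = 2292
6th: 2292 + 529 = 2821
7th: 2821 + 529 = 3350
8th: 3350 + 529 = 3879
9th: 3879 + 529 = 4408
10th: 4408 + 529 = 4937
11th: 4937 + 529 = 5466
12th: 5466 + 529 = 5995
13th: 5995 + 529 = 6524

2292, 2821, 3350, 3879, 4408, 4937, 5466, 5995, 6524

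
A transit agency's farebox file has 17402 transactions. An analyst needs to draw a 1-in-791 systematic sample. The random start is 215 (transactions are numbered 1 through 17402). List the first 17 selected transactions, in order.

215, 1006, 1797, 2588, 3379, 4170, 4961, 5752, 6543, 7334, 8125, 8916, 9707, 10498, 11289, 12080, 12871

transaction 1: 215
transaction 2: 215 + 791 = 1006
transaction 3: 1006 + 791 = 1797
transaction 4: 1797 + 791 = 2588
transaction 5: 2588 + 791 = 3379
transaction 6: 3379 + 791 = 4170
transaction 7: 4170 + 791 = 4961
transaction 8: 4961 + 791 = 5752
transaction 9: 5752 + 791 = 6543
transaction 10: 6543 + 791 = 7334
transaction 11: 7334 + 791 = 8125
transaction 12: 8125 + 791 = 8916
transaction 13: 8916 + 791 = 9707
transaction 14: 9707 + 791 = 10498
transaction 15: 10498 + 791 = 11289
transaction 16: 11289 + 791 = 12080
transaction 17: 12080 + 791 = 12871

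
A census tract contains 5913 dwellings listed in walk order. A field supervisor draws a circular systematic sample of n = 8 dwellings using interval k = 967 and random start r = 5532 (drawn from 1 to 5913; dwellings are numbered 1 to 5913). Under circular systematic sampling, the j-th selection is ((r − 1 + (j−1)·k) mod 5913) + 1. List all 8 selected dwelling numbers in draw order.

5532, 586, 1553, 2520, 3487, 4454, 5421, 475

Selection 1: 5532
Selection 2: 5532 + 967 = 6499 → 6499 − 5913 = 586
Selection 3: 586 + 967 = 1553
Selection 4: 1553 + 967 = 2520
Selection 5: 2520 + 967 = 3487
Selection 6: 3487 + 967 = 4454
Selection 7: 4454 + 967 = 5421
Selection 8: 5421 + 967 = 6388 → 6388 − 5913 = 475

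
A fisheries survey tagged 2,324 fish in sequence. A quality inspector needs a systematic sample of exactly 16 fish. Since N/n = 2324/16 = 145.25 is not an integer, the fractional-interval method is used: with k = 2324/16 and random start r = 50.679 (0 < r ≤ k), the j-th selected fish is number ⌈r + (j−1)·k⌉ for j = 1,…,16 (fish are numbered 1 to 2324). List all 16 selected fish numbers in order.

j=1: r + 0k = 50.679 → ⌈·⌉ = 51
j=2: r + 1k = 195.929 → ⌈·⌉ = 196
j=3: r + 2k = 341.179 → ⌈·⌉ = 342
j=4: r + 3k = 486.429 → ⌈·⌉ = 487
j=5: r + 4k = 631.679 → ⌈·⌉ = 632
j=6: r + 5k = 776.929 → ⌈·⌉ = 777
j=7: r + 6k = 922.179 → ⌈·⌉ = 923
j=8: r + 7k = 1067.429 → ⌈·⌉ = 1068
j=9: r + 8k = 1212.679 → ⌈·⌉ = 1213
j=10: r + 9k = 1357.929 → ⌈·⌉ = 1358
j=11: r + 10k = 1503.179 → ⌈·⌉ = 1504
j=12: r + 11k = 1648.429 → ⌈·⌉ = 1649
j=13: r + 12k = 1793.679 → ⌈·⌉ = 1794
j=14: r + 13k = 1938.929 → ⌈·⌉ = 1939
j=15: r + 14k = 2084.179 → ⌈·⌉ = 2085
j=16: r + 15k = 2229.429 → ⌈·⌉ = 2230

51, 196, 342, 487, 632, 777, 923, 1068, 1213, 1358, 1504, 1649, 1794, 1939, 2085, 2230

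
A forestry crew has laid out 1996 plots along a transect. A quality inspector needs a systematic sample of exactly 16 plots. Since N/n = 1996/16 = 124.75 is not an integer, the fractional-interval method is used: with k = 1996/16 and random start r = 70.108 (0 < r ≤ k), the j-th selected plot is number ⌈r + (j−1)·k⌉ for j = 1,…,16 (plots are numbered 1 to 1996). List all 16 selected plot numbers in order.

j=1: r + 0k = 70.108 → ⌈·⌉ = 71
j=2: r + 1k = 194.858 → ⌈·⌉ = 195
j=3: r + 2k = 319.608 → ⌈·⌉ = 320
j=4: r + 3k = 444.358 → ⌈·⌉ = 445
j=5: r + 4k = 569.108 → ⌈·⌉ = 570
j=6: r + 5k = 693.858 → ⌈·⌉ = 694
j=7: r + 6k = 818.608 → ⌈·⌉ = 819
j=8: r + 7k = 943.358 → ⌈·⌉ = 944
j=9: r + 8k = 1068.108 → ⌈·⌉ = 1069
j=10: r + 9k = 1192.858 → ⌈·⌉ = 1193
j=11: r + 10k = 1317.608 → ⌈·⌉ = 1318
j=12: r + 11k = 1442.358 → ⌈·⌉ = 1443
j=13: r + 12k = 1567.108 → ⌈·⌉ = 1568
j=14: r + 13k = 1691.858 → ⌈·⌉ = 1692
j=15: r + 14k = 1816.608 → ⌈·⌉ = 1817
j=16: r + 15k = 1941.358 → ⌈·⌉ = 1942

71, 195, 320, 445, 570, 694, 819, 944, 1069, 1193, 1318, 1443, 1568, 1692, 1817, 1942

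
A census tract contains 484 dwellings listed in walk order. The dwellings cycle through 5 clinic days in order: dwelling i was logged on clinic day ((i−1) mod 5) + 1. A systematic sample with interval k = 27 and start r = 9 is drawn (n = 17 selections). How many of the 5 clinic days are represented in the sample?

Consecutive selections differ by k = 27, so their clinic day numbers differ by 27 mod 5 = 2.
gcd(27, 5) = 1, so the sample visits 5/1 = 5 distinct residues mod 5.
Start 9 is clinic day 4; the clinic days hit are 1, 2, 3, 4, 5.

5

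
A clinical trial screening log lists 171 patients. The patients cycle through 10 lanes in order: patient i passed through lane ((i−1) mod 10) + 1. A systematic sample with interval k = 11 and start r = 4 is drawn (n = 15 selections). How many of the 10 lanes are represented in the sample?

Consecutive selections differ by k = 11, so their lane numbers differ by 11 mod 10 = 1.
gcd(11, 10) = 1, so the sample visits 10/1 = 10 distinct residues mod 10.
Start 4 is lane 4; the lanes hit are 1, 2, 3, 4, 5, 6, 7, 8, 9, 10.

10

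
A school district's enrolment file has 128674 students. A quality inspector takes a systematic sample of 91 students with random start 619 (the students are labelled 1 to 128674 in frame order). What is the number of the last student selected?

k = 128674/91 = 1414
91st selection = r + (91−1)·k = 619 + 90×1414 = 619 + 127260 = 127879

127879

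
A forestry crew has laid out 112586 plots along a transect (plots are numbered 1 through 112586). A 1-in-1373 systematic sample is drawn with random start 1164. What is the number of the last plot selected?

112377

k = 1373
82nd selection = r + (82−1)·k = 1164 + 81×1373 = 1164 + 111213 = 112377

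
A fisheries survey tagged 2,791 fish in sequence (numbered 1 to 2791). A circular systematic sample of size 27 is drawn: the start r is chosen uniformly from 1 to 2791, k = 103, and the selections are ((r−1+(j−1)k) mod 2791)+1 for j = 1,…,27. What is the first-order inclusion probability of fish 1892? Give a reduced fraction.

27/2791

For each position j, as r ranges over 1…2791 the j-th selection hits every fish exactly once, so fish 1892 is selected for exactly 27 of the 2791 starts.
Inclusion probability = 27/2791.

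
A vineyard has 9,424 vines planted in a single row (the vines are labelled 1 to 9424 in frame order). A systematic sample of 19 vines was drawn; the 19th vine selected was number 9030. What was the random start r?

102

k = 9424/19 = 496
r = 9030 − (19−1)×496 = 9030 − 8928 = 102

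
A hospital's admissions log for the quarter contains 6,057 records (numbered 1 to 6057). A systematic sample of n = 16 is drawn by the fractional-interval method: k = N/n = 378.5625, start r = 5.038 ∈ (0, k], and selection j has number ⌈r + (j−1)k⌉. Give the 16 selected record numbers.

6, 384, 763, 1141, 1520, 1898, 2277, 2655, 3034, 3413, 3791, 4170, 4548, 4927, 5305, 5684

j=1: r + 0k = 5.038 → ⌈·⌉ = 6
j=2: r + 1k = 383.6005 → ⌈·⌉ = 384
j=3: r + 2k = 762.163 → ⌈·⌉ = 763
j=4: r + 3k = 1140.7255 → ⌈·⌉ = 1141
j=5: r + 4k = 1519.288 → ⌈·⌉ = 1520
j=6: r + 5k = 1897.8505 → ⌈·⌉ = 1898
j=7: r + 6k = 2276.413 → ⌈·⌉ = 2277
j=8: r + 7k = 2654.9755 → ⌈·⌉ = 2655
j=9: r + 8k = 3033.538 → ⌈·⌉ = 3034
j=10: r + 9k = 3412.1005 → ⌈·⌉ = 3413
j=11: r + 10k = 3790.663 → ⌈·⌉ = 3791
j=12: r + 11k = 4169.2255 → ⌈·⌉ = 4170
j=13: r + 12k = 4547.788 → ⌈·⌉ = 4548
j=14: r + 13k = 4926.3505 → ⌈·⌉ = 4927
j=15: r + 14k = 5304.913 → ⌈·⌉ = 5305
j=16: r + 15k = 5683.4755 → ⌈·⌉ = 5684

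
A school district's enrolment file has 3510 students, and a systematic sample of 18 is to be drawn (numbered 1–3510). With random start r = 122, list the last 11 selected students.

1487, 1682, 1877, 2072, 2267, 2462, 2657, 2852, 3047, 3242, 3437

k = N/n = 3510/18 = 195
8th selection = 122 + 7×195 = 1487
9th: 1487 + 195 = 1682
10th: 1682 + 195 = 1877
11th: 1877 + 195 = 2072
12th: 2072 + 195 = 2267
13th: 2267 + 195 = 2462
14th: 2462 + 195 = 2657
15th: 2657 + 195 = 2852
16th: 2852 + 195 = 3047
17th: 3047 + 195 = 3242
18th: 3242 + 195 = 3437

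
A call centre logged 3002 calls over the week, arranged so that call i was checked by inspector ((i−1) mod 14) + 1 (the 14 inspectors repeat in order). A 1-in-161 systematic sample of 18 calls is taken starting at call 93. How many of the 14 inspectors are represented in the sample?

Consecutive selections differ by k = 161, so their inspector numbers differ by 161 mod 14 = 7.
gcd(161, 14) = 7, so the sample visits 14/7 = 2 distinct residues mod 14.
Start 93 is inspector 9; the inspectors hit are 2, 9.

2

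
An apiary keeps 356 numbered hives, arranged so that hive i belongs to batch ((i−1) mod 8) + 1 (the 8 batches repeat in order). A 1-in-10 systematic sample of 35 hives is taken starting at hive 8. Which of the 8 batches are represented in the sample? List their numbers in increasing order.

2, 4, 6, 8

Consecutive selections differ by k = 10, so their batch numbers differ by 10 mod 8 = 2.
gcd(10, 8) = 2, so the sample visits 8/2 = 4 distinct residues mod 8.
Start 8 is batch 8; the batches hit are 2, 4, 6, 8.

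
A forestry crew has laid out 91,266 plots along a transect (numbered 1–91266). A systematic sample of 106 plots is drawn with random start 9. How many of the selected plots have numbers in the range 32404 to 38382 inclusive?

7

k = 91266/106 = 861
First selection ≥ 32404: 9 + ⌈(32404−9)/861⌉·861 = 9 + 38×861 = 32727
Last selection ≤ 38382: 9 + ⌊(38382−9)/861⌋·861 = 9 + 44×861 = 37893
Count = 44 − 38 + 1 = 7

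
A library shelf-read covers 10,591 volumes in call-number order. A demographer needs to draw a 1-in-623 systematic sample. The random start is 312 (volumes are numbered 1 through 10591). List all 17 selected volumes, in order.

312, 935, 1558, 2181, 2804, 3427, 4050, 4673, 5296, 5919, 6542, 7165, 7788, 8411, 9034, 9657, 10280

volume 1: 312
volume 2: 312 + 623 = 935
volume 3: 935 + 623 = 1558
volume 4: 1558 + 623 = 2181
volume 5: 2181 + 623 = 2804
volume 6: 2804 + 623 = 3427
volume 7: 3427 + 623 = 4050
volume 8: 4050 + 623 = 4673
volume 9: 4673 + 623 = 5296
volume 10: 5296 + 623 = 5919
volume 11: 5919 + 623 = 6542
volume 12: 6542 + 623 = 7165
volume 13: 7165 + 623 = 7788
volume 14: 7788 + 623 = 8411
volume 15: 8411 + 623 = 9034
volume 16: 9034 + 623 = 9657
volume 17: 9657 + 623 = 10280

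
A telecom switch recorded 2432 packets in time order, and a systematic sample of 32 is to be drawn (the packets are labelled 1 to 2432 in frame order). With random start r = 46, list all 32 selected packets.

46, 122, 198, 274, 350, 426, 502, 578, 654, 730, 806, 882, 958, 1034, 1110, 1186, 1262, 1338, 1414, 1490, 1566, 1642, 1718, 1794, 1870, 1946, 2022, 2098, 2174, 2250, 2326, 2402

k = N/n = 2432/32 = 76
packet 1: 46
packet 2: 46 + 76 = 122
packet 3: 122 + 76 = 198
packet 4: 198 + 76 = 274
packet 5: 274 + 76 = 350
packet 6: 350 + 76 = 426
packet 7: 426 + 76 = 502
packet 8: 502 + 76 = 578
packet 9: 578 + 76 = 654
packet 10: 654 + 76 = 730
packet 11: 730 + 76 = 806
packet 12: 806 + 76 = 882
packet 13: 882 + 76 = 958
packet 14: 958 + 76 = 1034
packet 15: 1034 + 76 = 1110
packet 16: 1110 + 76 = 1186
packet 17: 1186 + 76 = 1262
packet 18: 1262 + 76 = 1338
packet 19: 1338 + 76 = 1414
packet 20: 1414 + 76 = 1490
packet 21: 1490 + 76 = 1566
packet 22: 1566 + 76 = 1642
packet 23: 1642 + 76 = 1718
packet 24: 1718 + 76 = 1794
packet 25: 1794 + 76 = 1870
packet 26: 1870 + 76 = 1946
packet 27: 1946 + 76 = 2022
packet 28: 2022 + 76 = 2098
packet 29: 2098 + 76 = 2174
packet 30: 2174 + 76 = 2250
packet 31: 2250 + 76 = 2326
packet 32: 2326 + 76 = 2402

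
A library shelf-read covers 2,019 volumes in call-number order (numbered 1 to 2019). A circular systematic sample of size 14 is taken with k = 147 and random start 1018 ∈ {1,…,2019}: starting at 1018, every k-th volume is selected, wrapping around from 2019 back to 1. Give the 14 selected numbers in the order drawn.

Selection 1: 1018
Selection 2: 1018 + 147 = 1165
Selection 3: 1165 + 147 = 1312
Selection 4: 1312 + 147 = 1459
Selection 5: 1459 + 147 = 1606
Selection 6: 1606 + 147 = 1753
Selection 7: 1753 + 147 = 1900
Selection 8: 1900 + 147 = 2047 → 2047 − 2019 = 28
Selection 9: 28 + 147 = 175
Selection 10: 175 + 147 = 322
Selection 11: 322 + 147 = 469
Selection 12: 469 + 147 = 616
Selection 13: 616 + 147 = 763
Selection 14: 763 + 147 = 910

1018, 1165, 1312, 1459, 1606, 1753, 1900, 28, 175, 322, 469, 616, 763, 910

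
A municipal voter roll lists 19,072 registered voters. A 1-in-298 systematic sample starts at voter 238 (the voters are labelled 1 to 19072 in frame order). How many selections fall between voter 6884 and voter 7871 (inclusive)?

k = 298
First selection ≥ 6884: 238 + ⌈(6884−238)/298⌉·298 = 238 + 23×298 = 7092
Last selection ≤ 7871: 238 + ⌊(7871−238)/298⌋·298 = 238 + 25×298 = 7688
Count = 25 − 23 + 1 = 3

3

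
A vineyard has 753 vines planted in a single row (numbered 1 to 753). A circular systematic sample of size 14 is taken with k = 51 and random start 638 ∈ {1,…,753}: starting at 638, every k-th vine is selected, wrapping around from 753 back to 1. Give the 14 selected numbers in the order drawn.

638, 689, 740, 38, 89, 140, 191, 242, 293, 344, 395, 446, 497, 548

Selection 1: 638
Selection 2: 638 + 51 = 689
Selection 3: 689 + 51 = 740
Selection 4: 740 + 51 = 791 → 791 − 753 = 38
Selection 5: 38 + 51 = 89
Selection 6: 89 + 51 = 140
Selection 7: 140 + 51 = 191
Selection 8: 191 + 51 = 242
Selection 9: 242 + 51 = 293
Selection 10: 293 + 51 = 344
Selection 11: 344 + 51 = 395
Selection 12: 395 + 51 = 446
Selection 13: 446 + 51 = 497
Selection 14: 497 + 51 = 548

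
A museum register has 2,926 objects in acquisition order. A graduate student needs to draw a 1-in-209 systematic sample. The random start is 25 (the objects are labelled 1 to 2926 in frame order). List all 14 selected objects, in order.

object 1: 25
object 2: 25 + 209 = 234
object 3: 234 + 209 = 443
object 4: 443 + 209 = 652
object 5: 652 + 209 = 861
object 6: 861 + 209 = 1070
object 7: 1070 + 209 = 1279
object 8: 1279 + 209 = 1488
object 9: 1488 + 209 = 1697
object 10: 1697 + 209 = 1906
object 11: 1906 + 209 = 2115
object 12: 2115 + 209 = 2324
object 13: 2324 + 209 = 2533
object 14: 2533 + 209 = 2742

25, 234, 443, 652, 861, 1070, 1279, 1488, 1697, 1906, 2115, 2324, 2533, 2742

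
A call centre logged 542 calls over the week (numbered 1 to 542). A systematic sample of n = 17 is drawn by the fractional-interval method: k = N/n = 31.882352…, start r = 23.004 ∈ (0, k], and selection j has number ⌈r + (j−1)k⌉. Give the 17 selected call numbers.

j=1: r + 0k = 23.004 → ⌈·⌉ = 24
j=2: r + 1k = 54.886352… → ⌈·⌉ = 55
j=3: r + 2k = 86.768705… → ⌈·⌉ = 87
j=4: r + 3k = 118.651058… → ⌈·⌉ = 119
j=5: r + 4k = 150.533411… → ⌈·⌉ = 151
j=6: r + 5k = 182.415764… → ⌈·⌉ = 183
j=7: r + 6k = 214.298117… → ⌈·⌉ = 215
j=8: r + 7k = 246.180470… → ⌈·⌉ = 247
j=9: r + 8k = 278.062823… → ⌈·⌉ = 279
j=10: r + 9k = 309.945176… → ⌈·⌉ = 310
j=11: r + 10k = 341.827529… → ⌈·⌉ = 342
j=12: r + 11k = 373.709882… → ⌈·⌉ = 374
j=13: r + 12k = 405.592235… → ⌈·⌉ = 406
j=14: r + 13k = 437.474588… → ⌈·⌉ = 438
j=15: r + 14k = 469.356941… → ⌈·⌉ = 470
j=16: r + 15k = 501.239294… → ⌈·⌉ = 502
j=17: r + 16k = 533.121647… → ⌈·⌉ = 534

24, 55, 87, 119, 151, 183, 215, 247, 279, 310, 342, 374, 406, 438, 470, 502, 534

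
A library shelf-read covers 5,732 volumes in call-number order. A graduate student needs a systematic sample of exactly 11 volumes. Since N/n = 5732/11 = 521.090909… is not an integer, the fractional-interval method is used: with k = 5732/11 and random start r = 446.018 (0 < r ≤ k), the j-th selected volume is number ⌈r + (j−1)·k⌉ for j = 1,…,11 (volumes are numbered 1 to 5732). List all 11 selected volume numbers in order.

447, 968, 1489, 2010, 2531, 3052, 3573, 4094, 4615, 5136, 5657

j=1: r + 0k = 446.018 → ⌈·⌉ = 447
j=2: r + 1k = 967.108909… → ⌈·⌉ = 968
j=3: r + 2k = 1488.199818… → ⌈·⌉ = 1489
j=4: r + 3k = 2009.290727… → ⌈·⌉ = 2010
j=5: r + 4k = 2530.381636… → ⌈·⌉ = 2531
j=6: r + 5k = 3051.472545… → ⌈·⌉ = 3052
j=7: r + 6k = 3572.563454… → ⌈·⌉ = 3573
j=8: r + 7k = 4093.654363… → ⌈·⌉ = 4094
j=9: r + 8k = 4614.745272… → ⌈·⌉ = 4615
j=10: r + 9k = 5135.836181… → ⌈·⌉ = 5136
j=11: r + 10k = 5656.927090… → ⌈·⌉ = 5657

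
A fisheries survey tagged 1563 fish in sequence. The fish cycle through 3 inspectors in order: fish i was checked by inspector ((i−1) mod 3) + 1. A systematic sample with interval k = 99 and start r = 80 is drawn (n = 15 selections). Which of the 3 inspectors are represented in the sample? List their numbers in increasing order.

2

Consecutive selections differ by k = 99, so their inspector numbers differ by 99 mod 3 = 0.
gcd(99, 3) = 3, so the sample visits 3/3 = 1 distinct residues mod 3.
Start 80 is inspector 2; the inspectors hit are 2.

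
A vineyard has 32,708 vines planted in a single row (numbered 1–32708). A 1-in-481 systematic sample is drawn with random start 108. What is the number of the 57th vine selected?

27044

k = 481
57th selection = r + (57−1)·k = 108 + 56×481 = 108 + 26936 = 27044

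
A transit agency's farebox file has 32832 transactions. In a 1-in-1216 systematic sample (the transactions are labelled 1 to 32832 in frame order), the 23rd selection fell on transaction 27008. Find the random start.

256

k = 1216
r = 27008 − (23−1)×1216 = 27008 − 26752 = 256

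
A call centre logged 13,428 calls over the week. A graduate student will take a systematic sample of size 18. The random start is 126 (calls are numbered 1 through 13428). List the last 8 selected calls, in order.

7586, 8332, 9078, 9824, 10570, 11316, 12062, 12808

k = N/n = 13428/18 = 746
11th selection = 126 + 10×746 = 7586
12th: 7586 + 746 = 8332
13th: 8332 + 746 = 9078
14th: 9078 + 746 = 9824
15th: 9824 + 746 = 10570
16th: 10570 + 746 = 11316
17th: 11316 + 746 = 12062
18th: 12062 + 746 = 12808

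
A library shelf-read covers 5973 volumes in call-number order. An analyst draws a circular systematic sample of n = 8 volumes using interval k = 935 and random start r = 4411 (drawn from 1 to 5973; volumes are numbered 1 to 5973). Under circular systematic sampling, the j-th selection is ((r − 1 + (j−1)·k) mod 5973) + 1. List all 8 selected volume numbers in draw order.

Selection 1: 4411
Selection 2: 4411 + 935 = 5346
Selection 3: 5346 + 935 = 6281 → 6281 − 5973 = 308
Selection 4: 308 + 935 = 1243
Selection 5: 1243 + 935 = 2178
Selection 6: 2178 + 935 = 3113
Selection 7: 3113 + 935 = 4048
Selection 8: 4048 + 935 = 4983

4411, 5346, 308, 1243, 2178, 3113, 4048, 4983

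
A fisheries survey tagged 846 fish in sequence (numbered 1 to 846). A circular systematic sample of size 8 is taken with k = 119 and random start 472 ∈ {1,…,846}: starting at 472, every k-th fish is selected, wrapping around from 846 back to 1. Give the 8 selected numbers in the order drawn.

Selection 1: 472
Selection 2: 472 + 119 = 591
Selection 3: 591 + 119 = 710
Selection 4: 710 + 119 = 829
Selection 5: 829 + 119 = 948 → 948 − 846 = 102
Selection 6: 102 + 119 = 221
Selection 7: 221 + 119 = 340
Selection 8: 340 + 119 = 459

472, 591, 710, 829, 102, 221, 340, 459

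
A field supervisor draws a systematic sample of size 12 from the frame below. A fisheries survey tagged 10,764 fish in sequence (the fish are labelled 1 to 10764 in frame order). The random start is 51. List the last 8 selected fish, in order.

3639, 4536, 5433, 6330, 7227, 8124, 9021, 9918

k = N/n = 10764/12 = 897
5th selection = 51 + 4×897 = 3639
6th: 3639 + 897 = 4536
7th: 4536 + 897 = 5433
8th: 5433 + 897 = 6330
9th: 6330 + 897 = 7227
10th: 7227 + 897 = 8124
11th: 8124 + 897 = 9021
12th: 9021 + 897 = 9918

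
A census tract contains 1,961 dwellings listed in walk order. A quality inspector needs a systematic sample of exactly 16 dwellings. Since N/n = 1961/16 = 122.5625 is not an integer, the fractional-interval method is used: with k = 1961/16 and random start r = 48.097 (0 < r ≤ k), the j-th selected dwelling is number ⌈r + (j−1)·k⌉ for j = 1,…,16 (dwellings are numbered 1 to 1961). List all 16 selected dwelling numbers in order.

49, 171, 294, 416, 539, 661, 784, 907, 1029, 1152, 1274, 1397, 1519, 1642, 1764, 1887

j=1: r + 0k = 48.097 → ⌈·⌉ = 49
j=2: r + 1k = 170.6595 → ⌈·⌉ = 171
j=3: r + 2k = 293.222 → ⌈·⌉ = 294
j=4: r + 3k = 415.7845 → ⌈·⌉ = 416
j=5: r + 4k = 538.347 → ⌈·⌉ = 539
j=6: r + 5k = 660.9095 → ⌈·⌉ = 661
j=7: r + 6k = 783.472 → ⌈·⌉ = 784
j=8: r + 7k = 906.0345 → ⌈·⌉ = 907
j=9: r + 8k = 1028.597 → ⌈·⌉ = 1029
j=10: r + 9k = 1151.1595 → ⌈·⌉ = 1152
j=11: r + 10k = 1273.722 → ⌈·⌉ = 1274
j=12: r + 11k = 1396.2845 → ⌈·⌉ = 1397
j=13: r + 12k = 1518.847 → ⌈·⌉ = 1519
j=14: r + 13k = 1641.4095 → ⌈·⌉ = 1642
j=15: r + 14k = 1763.972 → ⌈·⌉ = 1764
j=16: r + 15k = 1886.5345 → ⌈·⌉ = 1887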